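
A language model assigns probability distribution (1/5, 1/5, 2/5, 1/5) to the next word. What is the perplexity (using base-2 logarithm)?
3.7893

Perplexity is 2^H (or exp(H) for natural log).

First, H = -Σ p log p = 1.9219 bits
Perplexity = 2^1.9219 = 3.7893

Interpretation: The model's uncertainty is equivalent to choosing uniformly among 3.8 options.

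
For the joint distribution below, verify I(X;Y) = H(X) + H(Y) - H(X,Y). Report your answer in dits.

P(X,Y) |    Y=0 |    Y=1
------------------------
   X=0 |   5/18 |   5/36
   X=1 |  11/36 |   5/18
I(X;Y) = 0.0045 dits

Mutual information has multiple equivalent forms:
- I(X;Y) = H(X) - H(X|Y)
- I(X;Y) = H(Y) - H(Y|X)
- I(X;Y) = H(X) + H(Y) - H(X,Y)

Computing all quantities:
H(X) = 0.2950, H(Y) = 0.2950, H(X,Y) = 0.5855
H(X|Y) = 0.2905, H(Y|X) = 0.2905

Verification:
H(X) - H(X|Y) = 0.2950 - 0.2905 = 0.0045
H(Y) - H(Y|X) = 0.2950 - 0.2905 = 0.0045
H(X) + H(Y) - H(X,Y) = 0.2950 + 0.2950 - 0.5855 = 0.0045

All forms give I(X;Y) = 0.0045 dits. ✓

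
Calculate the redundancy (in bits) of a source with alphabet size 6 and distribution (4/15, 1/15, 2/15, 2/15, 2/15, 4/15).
0.1447 bits

Redundancy measures how far a source is from maximum entropy:
R = H_max - H(X)

Maximum entropy for 6 symbols: H_max = log_2(6) = 2.5850 bits
Actual entropy: H(X) = 2.4402 bits
Redundancy: R = 2.5850 - 2.4402 = 0.1447 bits

This redundancy represents potential for compression: the source could be compressed by 0.1447 bits per symbol.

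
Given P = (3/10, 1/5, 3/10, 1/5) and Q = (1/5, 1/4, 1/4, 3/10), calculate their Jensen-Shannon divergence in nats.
0.0126 nats

Jensen-Shannon divergence is:
JSD(P||Q) = 0.5 × D_KL(P||M) + 0.5 × D_KL(Q||M)
where M = 0.5 × (P + Q) is the mixture distribution.

M = 0.5 × (3/10, 1/5, 3/10, 1/5) + 0.5 × (1/5, 1/4, 1/4, 3/10) = (1/4, 9/40, 11/40, 1/4)

D_KL(P||M) = 0.0126 nats
D_KL(Q||M) = 0.0126 nats

JSD(P||Q) = 0.5 × 0.0126 + 0.5 × 0.0126 = 0.0126 nats

Unlike KL divergence, JSD is symmetric and bounded: 0 ≤ JSD ≤ log(2).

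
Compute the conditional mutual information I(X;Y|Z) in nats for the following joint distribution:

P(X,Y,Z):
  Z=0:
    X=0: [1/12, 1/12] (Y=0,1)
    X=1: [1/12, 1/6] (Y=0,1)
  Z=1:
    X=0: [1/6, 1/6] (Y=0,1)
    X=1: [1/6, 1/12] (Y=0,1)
0.0140 nats

Conditional mutual information: I(X;Y|Z) = H(X|Z) + H(Y|Z) - H(X,Y|Z)

H(Z) = 0.6792
H(X,Z) = 1.3580 → H(X|Z) = 0.6788
H(Y,Z) = 1.3580 → H(Y|Z) = 0.6788
H(X,Y,Z) = 2.0228 → H(X,Y|Z) = 1.3436

I(X;Y|Z) = 0.6788 + 0.6788 - 1.3436 = 0.0140 nats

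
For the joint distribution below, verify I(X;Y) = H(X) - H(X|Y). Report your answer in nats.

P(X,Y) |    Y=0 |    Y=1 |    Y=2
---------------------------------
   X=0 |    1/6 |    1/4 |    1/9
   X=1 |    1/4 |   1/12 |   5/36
I(X;Y) = 0.0520 nats

Mutual information has multiple equivalent forms:
- I(X;Y) = H(X) - H(X|Y)
- I(X;Y) = H(Y) - H(Y|X)
- I(X;Y) = H(X) + H(Y) - H(X,Y)

Computing all quantities:
H(X) = 0.6916, H(Y) = 1.0776, H(X,Y) = 1.7172
H(X|Y) = 0.6396, H(Y|X) = 1.0256

Verification:
H(X) - H(X|Y) = 0.6916 - 0.6396 = 0.0520
H(Y) - H(Y|X) = 1.0776 - 1.0256 = 0.0520
H(X) + H(Y) - H(X,Y) = 0.6916 + 1.0776 - 1.7172 = 0.0520

All forms give I(X;Y) = 0.0520 nats. ✓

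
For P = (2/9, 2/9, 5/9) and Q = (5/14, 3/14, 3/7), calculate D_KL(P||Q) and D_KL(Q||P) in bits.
D_KL(P||Q) = 0.0675, D_KL(Q||P) = 0.0728

KL divergence is not symmetric: D_KL(P||Q) ≠ D_KL(Q||P) in general.

D_KL(P||Q) = 0.0675 bits
D_KL(Q||P) = 0.0728 bits

No, they are not equal!

This asymmetry is why KL divergence is not a true distance metric.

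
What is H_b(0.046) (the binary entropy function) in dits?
0.0810 dits

The binary entropy function is:
H(p) = -p log(p) - (1-p) log(1-p)

H(0.046) = -0.046 × log_10(0.046) - 0.954 × log_10(0.954)
H(0.046) = 0.0810 dits

Note: Binary entropy is maximized at p=0.5 (H=1 bit) and minimized at p=0 or p=1 (H=0).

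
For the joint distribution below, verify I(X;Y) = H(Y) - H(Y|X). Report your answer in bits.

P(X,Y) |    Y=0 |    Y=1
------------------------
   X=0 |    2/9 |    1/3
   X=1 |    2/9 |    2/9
I(X;Y) = 0.0072 bits

Mutual information has multiple equivalent forms:
- I(X;Y) = H(X) - H(X|Y)
- I(X;Y) = H(Y) - H(Y|X)
- I(X;Y) = H(X) + H(Y) - H(X,Y)

Computing all quantities:
H(X) = 0.9911, H(Y) = 0.9911, H(X,Y) = 1.9749
H(X|Y) = 0.9839, H(Y|X) = 0.9839

Verification:
H(X) - H(X|Y) = 0.9911 - 0.9839 = 0.0072
H(Y) - H(Y|X) = 0.9911 - 0.9839 = 0.0072
H(X) + H(Y) - H(X,Y) = 0.9911 + 0.9911 - 1.9749 = 0.0072

All forms give I(X;Y) = 0.0072 bits. ✓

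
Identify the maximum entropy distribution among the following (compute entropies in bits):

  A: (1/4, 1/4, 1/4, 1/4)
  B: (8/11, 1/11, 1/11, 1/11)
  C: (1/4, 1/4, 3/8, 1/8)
A

For a discrete distribution over n outcomes, entropy is maximized by the uniform distribution.

Computing entropies:
H(A) = 2.0000 bits
H(B) = 1.2776 bits
H(C) = 1.9056 bits

The uniform distribution (where all probabilities equal 1/4) achieves the maximum entropy of log_2(4) = 2.0000 bits.

Distribution A has the highest entropy.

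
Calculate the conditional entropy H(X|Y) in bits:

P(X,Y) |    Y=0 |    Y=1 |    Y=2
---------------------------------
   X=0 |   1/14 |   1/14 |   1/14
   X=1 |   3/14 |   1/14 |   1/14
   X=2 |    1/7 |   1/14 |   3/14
1.4546 bits

Using the chain rule: H(X|Y) = H(X,Y) - H(Y)

First, compute H(X,Y) = 2.9852 bits

Marginal P(Y) = (3/7, 3/14, 5/14)
H(Y) = 1.5306 bits

H(X|Y) = H(X,Y) - H(Y) = 2.9852 - 1.5306 = 1.4546 bits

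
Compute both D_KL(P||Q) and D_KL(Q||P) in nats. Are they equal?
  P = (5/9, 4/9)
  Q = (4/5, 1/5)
D_KL(P||Q) = 0.1523, D_KL(Q||P) = 0.1320

KL divergence is not symmetric: D_KL(P||Q) ≠ D_KL(Q||P) in general.

D_KL(P||Q) = 0.1523 nats
D_KL(Q||P) = 0.1320 nats

No, they are not equal!

This asymmetry is why KL divergence is not a true distance metric.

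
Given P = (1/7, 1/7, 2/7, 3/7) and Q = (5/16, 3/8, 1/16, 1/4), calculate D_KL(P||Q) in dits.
0.1805 dits

KL divergence: D_KL(P||Q) = Σ p(x) log(p(x)/q(x))

Computing term by term:
  x=0: 1/7 × log_10[(1/7)/(5/16)] = 1/7 × -0.3399 = -0.0486
  x=1: 1/7 × log_10[(1/7)/(3/8)] = 1/7 × -0.4191 = -0.0599
  x=2: 2/7 × log_10[(2/7)/(1/16)] = 2/7 × 0.6601 = 0.1886
  x=3: 3/7 × log_10[(3/7)/(1/4)] = 3/7 × 0.2341 = 0.1003

D_KL(P||Q) = 0.1805 dits

Note: KL divergence is always non-negative and equals 0 iff P = Q.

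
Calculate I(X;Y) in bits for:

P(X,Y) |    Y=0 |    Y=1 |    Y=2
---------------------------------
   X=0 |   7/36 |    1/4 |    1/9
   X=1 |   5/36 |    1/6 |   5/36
0.0121 bits

Mutual information: I(X;Y) = H(X) + H(Y) - H(X,Y)

Marginals:
P(X) = (5/9, 4/9), H(X) = 0.9911 bits
P(Y) = (1/3, 5/12, 1/4), H(Y) = 1.5546 bits

Joint entropy: H(X,Y) = 2.5335 bits

I(X;Y) = 0.9911 + 1.5546 - 2.5335 = 0.0121 bits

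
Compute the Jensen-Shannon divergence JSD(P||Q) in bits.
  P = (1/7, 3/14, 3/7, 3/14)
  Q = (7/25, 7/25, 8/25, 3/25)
0.0349 bits

Jensen-Shannon divergence is:
JSD(P||Q) = 0.5 × D_KL(P||M) + 0.5 × D_KL(Q||M)
where M = 0.5 × (P + Q) is the mixture distribution.

M = 0.5 × (1/7, 3/14, 3/7, 3/14) + 0.5 × (7/25, 7/25, 8/25, 3/25) = (0.211429, 0.247143, 0.374286, 0.167143)

D_KL(P||M) = 0.0357 bits
D_KL(Q||M) = 0.0342 bits

JSD(P||Q) = 0.5 × 0.0357 + 0.5 × 0.0342 = 0.0349 bits

Unlike KL divergence, JSD is symmetric and bounded: 0 ≤ JSD ≤ log(2).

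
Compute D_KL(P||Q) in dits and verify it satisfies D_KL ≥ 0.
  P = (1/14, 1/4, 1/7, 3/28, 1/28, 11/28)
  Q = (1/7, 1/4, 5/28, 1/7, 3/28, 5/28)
0.0688 dits

KL divergence satisfies the Gibbs inequality: D_KL(P||Q) ≥ 0 for all distributions P, Q.

D_KL(P||Q) = Σ p(x) log(p(x)/q(x))
Term by term:
  x=0: 1/14 × log_10[(1/14)/(1/7)] = -0.0215
  x=1: 1/4 × log_10[(1/4)/(1/4)] = 0.0000
  x=2: 1/7 × log_10[(1/7)/(5/28)] = -0.0138
  x=3: 3/28 × log_10[(3/28)/(1/7)] = -0.0134
  x=4: 1/28 × log_10[(1/28)/(3/28)] = -0.0170
  x=5: 11/28 × log_10[(11/28)/(5/28)] = 0.1345
D_KL(P||Q) = 0.0688 dits

D_KL(P||Q) = 0.0688 ≥ 0 ✓

This non-negativity is a fundamental property: relative entropy cannot be negative because it measures how different Q is from P.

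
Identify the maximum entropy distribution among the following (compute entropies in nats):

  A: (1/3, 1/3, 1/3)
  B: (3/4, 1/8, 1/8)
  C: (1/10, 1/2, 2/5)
A

For a discrete distribution over n outcomes, entropy is maximized by the uniform distribution.

Computing entropies:
H(A) = 1.0986 nats
H(B) = 0.7356 nats
H(C) = 0.9433 nats

The uniform distribution (where all probabilities equal 1/3) achieves the maximum entropy of log_e(3) = 1.0986 nats.

Distribution A has the highest entropy.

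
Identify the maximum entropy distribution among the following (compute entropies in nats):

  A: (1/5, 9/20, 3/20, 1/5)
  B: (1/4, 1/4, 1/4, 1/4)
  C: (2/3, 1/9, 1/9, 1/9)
B

For a discrete distribution over n outcomes, entropy is maximized by the uniform distribution.

Computing entropies:
H(A) = 1.2877 nats
H(B) = 1.3863 nats
H(C) = 1.0027 nats

The uniform distribution (where all probabilities equal 1/4) achieves the maximum entropy of log_e(4) = 1.3863 nats.

Distribution B has the highest entropy.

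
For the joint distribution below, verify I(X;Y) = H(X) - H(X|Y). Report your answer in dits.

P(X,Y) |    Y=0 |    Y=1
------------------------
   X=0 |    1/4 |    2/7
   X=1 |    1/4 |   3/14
I(X;Y) = 0.0011 dits

Mutual information has multiple equivalent forms:
- I(X;Y) = H(X) - H(X|Y)
- I(X;Y) = H(Y) - H(Y|X)
- I(X;Y) = H(X) + H(Y) - H(X,Y)

Computing all quantities:
H(X) = 0.2999, H(Y) = 0.3010, H(X,Y) = 0.5998
H(X|Y) = 0.2988, H(Y|X) = 0.2999

Verification:
H(X) - H(X|Y) = 0.2999 - 0.2988 = 0.0011
H(Y) - H(Y|X) = 0.3010 - 0.2999 = 0.0011
H(X) + H(Y) - H(X,Y) = 0.2999 + 0.3010 - 0.5998 = 0.0011

All forms give I(X;Y) = 0.0011 dits. ✓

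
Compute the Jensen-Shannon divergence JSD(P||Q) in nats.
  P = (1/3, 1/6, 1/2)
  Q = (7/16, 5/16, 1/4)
0.0360 nats

Jensen-Shannon divergence is:
JSD(P||Q) = 0.5 × D_KL(P||M) + 0.5 × D_KL(Q||M)
where M = 0.5 × (P + Q) is the mixture distribution.

M = 0.5 × (1/3, 1/6, 1/2) + 0.5 × (7/16, 5/16, 1/4) = (0.385417, 0.239583, 3/8)

D_KL(P||M) = 0.0350 nats
D_KL(Q||M) = 0.0371 nats

JSD(P||Q) = 0.5 × 0.0350 + 0.5 × 0.0371 = 0.0360 nats

Unlike KL divergence, JSD is symmetric and bounded: 0 ≤ JSD ≤ log(2).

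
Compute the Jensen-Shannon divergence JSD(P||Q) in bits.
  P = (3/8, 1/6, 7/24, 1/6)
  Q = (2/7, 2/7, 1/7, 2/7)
0.0460 bits

Jensen-Shannon divergence is:
JSD(P||Q) = 0.5 × D_KL(P||M) + 0.5 × D_KL(Q||M)
where M = 0.5 × (P + Q) is the mixture distribution.

M = 0.5 × (3/8, 1/6, 7/24, 1/6) + 0.5 × (2/7, 2/7, 1/7, 2/7) = (0.330357, 0.22619, 0.217262, 0.22619)

D_KL(P||M) = 0.0456 bits
D_KL(Q||M) = 0.0463 bits

JSD(P||Q) = 0.5 × 0.0456 + 0.5 × 0.0463 = 0.0460 bits

Unlike KL divergence, JSD is symmetric and bounded: 0 ≤ JSD ≤ log(2).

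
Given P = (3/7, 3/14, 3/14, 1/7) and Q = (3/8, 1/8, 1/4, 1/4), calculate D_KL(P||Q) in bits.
0.0862 bits

KL divergence: D_KL(P||Q) = Σ p(x) log(p(x)/q(x))

Computing term by term:
  x=0: 3/7 × log_2[(3/7)/(3/8)] = 3/7 × 0.1926 = 0.0826
  x=1: 3/14 × log_2[(3/14)/(1/8)] = 3/14 × 0.7776 = 0.1666
  x=2: 3/14 × log_2[(3/14)/(1/4)] = 3/14 × -0.2224 = -0.0477
  x=3: 1/7 × log_2[(1/7)/(1/4)] = 1/7 × -0.8074 = -0.1153

D_KL(P||Q) = 0.0862 bits

Note: KL divergence is always non-negative and equals 0 iff P = Q.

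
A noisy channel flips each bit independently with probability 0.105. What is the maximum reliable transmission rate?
0.5154 bits

For a binary symmetric channel (BSC) with error probability p:
Capacity C = 1 - H(p) bits per symbol

where H(p) = -p log₂(p) - (1-p) log₂(1-p) is the binary entropy function.

H(0.105) = 0.4846 bits
C = 1 - 0.4846 = 0.5154 bits per symbol

This means we can reliably transmit up to 0.5154 bits of information per channel use.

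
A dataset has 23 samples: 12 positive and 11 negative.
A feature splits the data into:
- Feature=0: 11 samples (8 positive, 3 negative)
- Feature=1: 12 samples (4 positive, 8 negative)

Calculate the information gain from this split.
0.1152 bits

Information Gain = H(Y) - H(Y|Feature)

Before split:
P(positive) = 12/23 = 0.5217
H(Y) = 0.9986 bits

After split:
Feature=0: H = 0.8454 bits (weight = 11/23)
Feature=1: H = 0.9183 bits (weight = 12/23)
H(Y|Feature) = (11/23)×0.8454 + (12/23)×0.9183 = 0.8834 bits

Information Gain = 0.9986 - 0.8834 = 0.1152 bits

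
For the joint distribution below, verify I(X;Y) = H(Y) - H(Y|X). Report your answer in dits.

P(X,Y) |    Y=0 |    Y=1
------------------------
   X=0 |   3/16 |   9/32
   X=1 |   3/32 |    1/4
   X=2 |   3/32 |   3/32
I(X;Y) = 0.0064 dits

Mutual information has multiple equivalent forms:
- I(X;Y) = H(X) - H(X|Y)
- I(X;Y) = H(Y) - H(Y|X)
- I(X;Y) = H(X) + H(Y) - H(X,Y)

Computing all quantities:
H(X) = 0.4500, H(Y) = 0.2873, H(X,Y) = 0.7309
H(X|Y) = 0.4436, H(Y|X) = 0.2809

Verification:
H(X) - H(X|Y) = 0.4500 - 0.4436 = 0.0064
H(Y) - H(Y|X) = 0.2873 - 0.2809 = 0.0064
H(X) + H(Y) - H(X,Y) = 0.4500 + 0.2873 - 0.7309 = 0.0064

All forms give I(X;Y) = 0.0064 dits. ✓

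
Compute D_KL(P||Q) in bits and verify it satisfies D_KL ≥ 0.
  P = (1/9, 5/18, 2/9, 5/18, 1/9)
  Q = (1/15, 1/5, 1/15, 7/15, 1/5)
0.2974 bits

KL divergence satisfies the Gibbs inequality: D_KL(P||Q) ≥ 0 for all distributions P, Q.

D_KL(P||Q) = Σ p(x) log(p(x)/q(x))
Term by term:
  x=0: 1/9 × log_2[(1/9)/(1/15)] = 0.0819
  x=1: 5/18 × log_2[(5/18)/(1/5)] = 0.1316
  x=2: 2/9 × log_2[(2/9)/(1/15)] = 0.3860
  x=3: 5/18 × log_2[(5/18)/(7/15)] = -0.2079
  x=4: 1/9 × log_2[(1/9)/(1/5)] = -0.0942
D_KL(P||Q) = 0.2974 bits

D_KL(P||Q) = 0.2974 ≥ 0 ✓

This non-negativity is a fundamental property: relative entropy cannot be negative because it measures how different Q is from P.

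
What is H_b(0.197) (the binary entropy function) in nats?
0.4962 nats

The binary entropy function is:
H(p) = -p log(p) - (1-p) log(1-p)

H(0.197) = -0.197 × log_e(0.197) - 0.803 × log_e(0.803)
H(0.197) = 0.4962 nats

Note: Binary entropy is maximized at p=0.5 (H=1 bit) and minimized at p=0 or p=1 (H=0).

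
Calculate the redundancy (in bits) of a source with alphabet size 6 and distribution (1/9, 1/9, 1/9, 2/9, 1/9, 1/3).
0.1656 bits

Redundancy measures how far a source is from maximum entropy:
R = H_max - H(X)

Maximum entropy for 6 symbols: H_max = log_2(6) = 2.5850 bits
Actual entropy: H(X) = 2.4194 bits
Redundancy: R = 2.5850 - 2.4194 = 0.1656 bits

This redundancy represents potential for compression: the source could be compressed by 0.1656 bits per symbol.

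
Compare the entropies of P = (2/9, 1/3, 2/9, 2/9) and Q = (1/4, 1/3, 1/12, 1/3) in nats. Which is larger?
P

Computing entropies in nats:
H(P) = 1.3689
H(Q) = 1.2861

Distribution P has higher entropy.

Intuition: The distribution closer to uniform (more spread out) has higher entropy.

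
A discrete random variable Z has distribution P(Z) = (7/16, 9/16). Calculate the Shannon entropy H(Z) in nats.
0.6853 nats

Shannon entropy is H(X) = -Σ p(x) log p(x).

For P = (7/16, 9/16):
H = -7/16 × log_e(7/16) -9/16 × log_e(9/16)
H = 0.6853 nats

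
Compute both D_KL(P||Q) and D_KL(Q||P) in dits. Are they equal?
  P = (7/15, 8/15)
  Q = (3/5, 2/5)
D_KL(P||Q) = 0.0157, D_KL(Q||P) = 0.0155

KL divergence is not symmetric: D_KL(P||Q) ≠ D_KL(Q||P) in general.

D_KL(P||Q) = 0.0157 dits
D_KL(Q||P) = 0.0155 dits

No, they are not equal!

This asymmetry is why KL divergence is not a true distance metric.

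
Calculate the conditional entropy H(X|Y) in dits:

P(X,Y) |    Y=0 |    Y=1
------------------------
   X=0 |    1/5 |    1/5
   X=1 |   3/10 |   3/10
0.2923 dits

Using the chain rule: H(X|Y) = H(X,Y) - H(Y)

First, compute H(X,Y) = 0.5933 dits

Marginal P(Y) = (1/2, 1/2)
H(Y) = 0.3010 dits

H(X|Y) = H(X,Y) - H(Y) = 0.5933 - 0.3010 = 0.2923 dits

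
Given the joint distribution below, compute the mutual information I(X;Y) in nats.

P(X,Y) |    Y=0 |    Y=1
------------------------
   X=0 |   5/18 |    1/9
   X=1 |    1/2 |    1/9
0.0073 nats

Mutual information: I(X;Y) = H(X) + H(Y) - H(X,Y)

Marginals:
P(X) = (7/18, 11/18), H(X) = 0.6682 nats
P(Y) = (7/9, 2/9), H(Y) = 0.5297 nats

Joint entropy: H(X,Y) = 1.1907 nats

I(X;Y) = 0.6682 + 0.5297 - 1.1907 = 0.0073 nats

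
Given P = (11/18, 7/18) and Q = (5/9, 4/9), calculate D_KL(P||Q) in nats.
0.0063 nats

KL divergence: D_KL(P||Q) = Σ p(x) log(p(x)/q(x))

Computing term by term:
  x=0: 11/18 × log_e[(11/18)/(5/9)] = 11/18 × 0.0953 = 0.0582
  x=1: 7/18 × log_e[(7/18)/(4/9)] = 7/18 × -0.1335 = -0.0519

D_KL(P||Q) = 0.0063 nats

Note: KL divergence is always non-negative and equals 0 iff P = Q.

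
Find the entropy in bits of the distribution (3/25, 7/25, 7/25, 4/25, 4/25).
2.2415 bits

Shannon entropy is H(X) = -Σ p(x) log p(x).

For P = (3/25, 7/25, 7/25, 4/25, 4/25):
H = -3/25 × log_2(3/25) -7/25 × log_2(7/25) -7/25 × log_2(7/25) -4/25 × log_2(4/25) -4/25 × log_2(4/25)
H = 2.2415 bits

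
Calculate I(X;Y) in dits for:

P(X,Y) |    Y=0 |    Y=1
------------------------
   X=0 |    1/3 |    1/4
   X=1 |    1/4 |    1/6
0.0002 dits

Mutual information: I(X;Y) = H(X) + H(Y) - H(X,Y)

Marginals:
P(X) = (7/12, 5/12), H(X) = 0.2950 dits
P(Y) = (7/12, 5/12), H(Y) = 0.2950 dits

Joint entropy: H(X,Y) = 0.5898 dits

I(X;Y) = 0.2950 + 0.2950 - 0.5898 = 0.0002 dits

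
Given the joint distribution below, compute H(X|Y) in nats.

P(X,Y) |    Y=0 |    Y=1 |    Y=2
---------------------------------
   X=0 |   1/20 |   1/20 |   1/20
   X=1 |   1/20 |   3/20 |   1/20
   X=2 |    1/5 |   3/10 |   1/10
0.9172 nats

Using the chain rule: H(X|Y) = H(X,Y) - H(Y)

First, compute H(X,Y) = 1.9468 nats

Marginal P(Y) = (3/10, 1/2, 1/5)
H(Y) = 1.0297 nats

H(X|Y) = H(X,Y) - H(Y) = 1.9468 - 1.0297 = 0.9172 nats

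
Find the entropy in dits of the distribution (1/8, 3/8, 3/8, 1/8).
0.5452 dits

Shannon entropy is H(X) = -Σ p(x) log p(x).

For P = (1/8, 3/8, 3/8, 1/8):
H = -1/8 × log_10(1/8) -3/8 × log_10(3/8) -3/8 × log_10(3/8) -1/8 × log_10(1/8)
H = 0.5452 dits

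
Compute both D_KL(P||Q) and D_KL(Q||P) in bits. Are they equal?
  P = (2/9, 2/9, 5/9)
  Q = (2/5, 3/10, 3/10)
D_KL(P||Q) = 0.2092, D_KL(Q||P) = 0.2024

KL divergence is not symmetric: D_KL(P||Q) ≠ D_KL(Q||P) in general.

D_KL(P||Q) = 0.2092 bits
D_KL(Q||P) = 0.2024 bits

No, they are not equal!

This asymmetry is why KL divergence is not a true distance metric.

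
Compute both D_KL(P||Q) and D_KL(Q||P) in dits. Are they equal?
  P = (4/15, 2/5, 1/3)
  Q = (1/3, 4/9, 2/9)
D_KL(P||Q) = 0.0146, D_KL(Q||P) = 0.0135

KL divergence is not symmetric: D_KL(P||Q) ≠ D_KL(Q||P) in general.

D_KL(P||Q) = 0.0146 dits
D_KL(Q||P) = 0.0135 dits

No, they are not equal!

This asymmetry is why KL divergence is not a true distance metric.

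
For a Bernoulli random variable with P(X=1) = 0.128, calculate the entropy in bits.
0.5519 bits

The binary entropy function is:
H(p) = -p log(p) - (1-p) log(1-p)

H(0.128) = -0.128 × log_2(0.128) - 0.872 × log_2(0.872)
H(0.128) = 0.5519 bits

Note: Binary entropy is maximized at p=0.5 (H=1 bit) and minimized at p=0 or p=1 (H=0).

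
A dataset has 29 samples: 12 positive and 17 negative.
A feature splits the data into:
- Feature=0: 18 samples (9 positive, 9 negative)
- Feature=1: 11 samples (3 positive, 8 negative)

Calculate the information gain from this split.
0.0371 bits

Information Gain = H(Y) - H(Y|Feature)

Before split:
P(positive) = 12/29 = 0.4138
H(Y) = 0.9784 bits

After split:
Feature=0: H = 1.0000 bits (weight = 18/29)
Feature=1: H = 0.8454 bits (weight = 11/29)
H(Y|Feature) = (18/29)×1.0000 + (11/29)×0.8454 = 0.9413 bits

Information Gain = 0.9784 - 0.9413 = 0.0371 bits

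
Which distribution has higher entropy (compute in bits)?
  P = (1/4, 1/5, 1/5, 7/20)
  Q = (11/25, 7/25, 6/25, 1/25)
P

Computing entropies in bits:
H(P) = 1.9589
H(Q) = 1.7153

Distribution P has higher entropy.

Intuition: The distribution closer to uniform (more spread out) has higher entropy.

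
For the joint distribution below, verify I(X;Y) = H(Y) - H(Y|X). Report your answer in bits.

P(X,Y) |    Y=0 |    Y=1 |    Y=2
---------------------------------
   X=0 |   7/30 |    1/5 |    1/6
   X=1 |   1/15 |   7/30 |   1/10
I(X;Y) = 0.0557 bits

Mutual information has multiple equivalent forms:
- I(X;Y) = H(X) - H(X|Y)
- I(X;Y) = H(Y) - H(Y|X)
- I(X;Y) = H(X) + H(Y) - H(X,Y)

Computing all quantities:
H(X) = 0.9710, H(Y) = 1.5524, H(X,Y) = 2.4676
H(X|Y) = 0.9153, H(Y|X) = 1.4967

Verification:
H(X) - H(X|Y) = 0.9710 - 0.9153 = 0.0557
H(Y) - H(Y|X) = 1.5524 - 1.4967 = 0.0557
H(X) + H(Y) - H(X,Y) = 0.9710 + 1.5524 - 2.4676 = 0.0557

All forms give I(X;Y) = 0.0557 bits. ✓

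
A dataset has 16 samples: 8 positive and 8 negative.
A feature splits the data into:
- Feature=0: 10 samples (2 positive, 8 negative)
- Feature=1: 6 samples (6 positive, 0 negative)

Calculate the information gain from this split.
0.5488 bits

Information Gain = H(Y) - H(Y|Feature)

Before split:
P(positive) = 8/16 = 0.5000
H(Y) = 1.0000 bits

After split:
Feature=0: H = 0.7219 bits (weight = 10/16)
Feature=1: H = 0.0000 bits (weight = 6/16)
H(Y|Feature) = (10/16)×0.7219 + (6/16)×0.0000 = 0.4512 bits

Information Gain = 1.0000 - 0.4512 = 0.5488 bits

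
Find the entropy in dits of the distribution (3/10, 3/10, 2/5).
0.4729 dits

Shannon entropy is H(X) = -Σ p(x) log p(x).

For P = (3/10, 3/10, 2/5):
H = -3/10 × log_10(3/10) -3/10 × log_10(3/10) -2/5 × log_10(2/5)
H = 0.4729 dits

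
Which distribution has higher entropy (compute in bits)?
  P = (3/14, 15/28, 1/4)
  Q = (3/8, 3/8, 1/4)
Q

Computing entropies in bits:
H(P) = 1.4586
H(Q) = 1.5613

Distribution Q has higher entropy.

Intuition: The distribution closer to uniform (more spread out) has higher entropy.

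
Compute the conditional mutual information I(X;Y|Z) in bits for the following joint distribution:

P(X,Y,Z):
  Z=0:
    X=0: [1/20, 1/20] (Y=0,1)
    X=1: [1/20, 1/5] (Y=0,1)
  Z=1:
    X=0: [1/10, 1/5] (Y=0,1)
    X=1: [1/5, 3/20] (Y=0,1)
0.0485 bits

Conditional mutual information: I(X;Y|Z) = H(X|Z) + H(Y|Z) - H(X,Y|Z)

H(Z) = 0.9341
H(X,Z) = 1.8834 → H(X|Z) = 0.9493
H(Y,Z) = 1.8834 → H(Y|Z) = 0.9493
H(X,Y,Z) = 2.7842 → H(X,Y|Z) = 1.8501

I(X;Y|Z) = 0.9493 + 0.9493 - 1.8501 = 0.0485 bits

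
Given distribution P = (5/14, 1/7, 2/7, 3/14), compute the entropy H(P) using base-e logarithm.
1.3337 nats

Shannon entropy is H(X) = -Σ p(x) log p(x).

For P = (5/14, 1/7, 2/7, 3/14):
H = -5/14 × log_e(5/14) -1/7 × log_e(1/7) -2/7 × log_e(2/7) -3/14 × log_e(3/14)
H = 1.3337 nats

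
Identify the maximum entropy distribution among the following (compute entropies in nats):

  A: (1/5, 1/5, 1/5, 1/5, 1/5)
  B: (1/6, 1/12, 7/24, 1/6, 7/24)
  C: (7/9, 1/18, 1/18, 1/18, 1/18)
A

For a discrete distribution over n outcomes, entropy is maximized by the uniform distribution.

Computing entropies:
H(A) = 1.6094 nats
H(B) = 1.5231 nats
H(C) = 0.8378 nats

The uniform distribution (where all probabilities equal 1/5) achieves the maximum entropy of log_e(5) = 1.6094 nats.

Distribution A has the highest entropy.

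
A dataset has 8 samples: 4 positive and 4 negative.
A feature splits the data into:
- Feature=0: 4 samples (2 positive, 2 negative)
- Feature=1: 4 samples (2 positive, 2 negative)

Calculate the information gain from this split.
0.0000 bits

Information Gain = H(Y) - H(Y|Feature)

Before split:
P(positive) = 4/8 = 0.5000
H(Y) = 1.0000 bits

After split:
Feature=0: H = 1.0000 bits (weight = 4/8)
Feature=1: H = 1.0000 bits (weight = 4/8)
H(Y|Feature) = (4/8)×1.0000 + (4/8)×1.0000 = 1.0000 bits

Information Gain = 1.0000 - 1.0000 = 0.0000 bits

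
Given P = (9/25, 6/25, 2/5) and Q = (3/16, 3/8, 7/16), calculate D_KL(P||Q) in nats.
0.0919 nats

KL divergence: D_KL(P||Q) = Σ p(x) log(p(x)/q(x))

Computing term by term:
  x=0: 9/25 × log_e[(9/25)/(3/16)] = 9/25 × 0.6523 = 0.2348
  x=1: 6/25 × log_e[(6/25)/(3/8)] = 6/25 × -0.4463 = -0.1071
  x=2: 2/5 × log_e[(2/5)/(7/16)] = 2/5 × -0.0896 = -0.0358

D_KL(P||Q) = 0.0919 nats

Note: KL divergence is always non-negative and equals 0 iff P = Q.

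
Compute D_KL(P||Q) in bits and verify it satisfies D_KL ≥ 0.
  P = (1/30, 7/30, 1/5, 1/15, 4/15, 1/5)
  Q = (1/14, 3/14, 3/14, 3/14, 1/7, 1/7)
0.1970 bits

KL divergence satisfies the Gibbs inequality: D_KL(P||Q) ≥ 0 for all distributions P, Q.

D_KL(P||Q) = Σ p(x) log(p(x)/q(x))
Term by term:
  x=0: 1/30 × log_2[(1/30)/(1/14)] = -0.0367
  x=1: 7/30 × log_2[(7/30)/(3/14)] = 0.0287
  x=2: 1/5 × log_2[(1/5)/(3/14)] = -0.0199
  x=3: 1/15 × log_2[(1/15)/(3/14)] = -0.1123
  x=4: 4/15 × log_2[(4/15)/(1/7)] = 0.2401
  x=5: 1/5 × log_2[(1/5)/(1/7)] = 0.0971
D_KL(P||Q) = 0.1970 bits

D_KL(P||Q) = 0.1970 ≥ 0 ✓

This non-negativity is a fundamental property: relative entropy cannot be negative because it measures how different Q is from P.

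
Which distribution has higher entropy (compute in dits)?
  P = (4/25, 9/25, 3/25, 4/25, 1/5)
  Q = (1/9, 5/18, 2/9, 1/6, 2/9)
Q

Computing entropies in dits:
H(P) = 0.6647
H(Q) = 0.6806

Distribution Q has higher entropy.

Intuition: The distribution closer to uniform (more spread out) has higher entropy.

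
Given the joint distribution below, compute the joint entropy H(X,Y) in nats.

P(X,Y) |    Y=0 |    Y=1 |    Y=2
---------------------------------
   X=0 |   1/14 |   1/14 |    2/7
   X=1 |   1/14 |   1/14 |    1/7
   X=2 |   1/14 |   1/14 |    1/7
2.0449 nats

Joint entropy is H(X,Y) = -Σ_{x,y} p(x,y) log p(x,y).

Summing over all non-zero entries:
H(X,Y) = -[1/14·log_e(1/14) + 1/14·log_e(1/14) + 2/7·log_e(2/7) + 1/14·log_e(1/14) + 1/14·log_e(1/14) + 1/7·log_e(1/7) + 1/14·log_e(1/14) + 1/14·log_e(1/14) + 1/7·log_e(1/7)]
H(X,Y) = 2.0449 nats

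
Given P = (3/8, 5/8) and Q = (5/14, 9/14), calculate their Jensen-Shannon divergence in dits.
0.0001 dits

Jensen-Shannon divergence is:
JSD(P||Q) = 0.5 × D_KL(P||M) + 0.5 × D_KL(Q||M)
where M = 0.5 × (P + Q) is the mixture distribution.

M = 0.5 × (3/8, 5/8) + 0.5 × (5/14, 9/14) = (0.366071, 0.633929)

D_KL(P||M) = 0.0001 dits
D_KL(Q||M) = 0.0001 dits

JSD(P||Q) = 0.5 × 0.0001 + 0.5 × 0.0001 = 0.0001 dits

Unlike KL divergence, JSD is symmetric and bounded: 0 ≤ JSD ≤ log(2).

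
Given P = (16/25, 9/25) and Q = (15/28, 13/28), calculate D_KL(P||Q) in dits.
0.0097 dits

KL divergence: D_KL(P||Q) = Σ p(x) log(p(x)/q(x))

Computing term by term:
  x=0: 16/25 × log_10[(16/25)/(15/28)] = 16/25 × 0.0772 = 0.0494
  x=1: 9/25 × log_10[(9/25)/(13/28)] = 9/25 × -0.1105 = -0.0398

D_KL(P||Q) = 0.0097 dits

Note: KL divergence is always non-negative and equals 0 iff P = Q.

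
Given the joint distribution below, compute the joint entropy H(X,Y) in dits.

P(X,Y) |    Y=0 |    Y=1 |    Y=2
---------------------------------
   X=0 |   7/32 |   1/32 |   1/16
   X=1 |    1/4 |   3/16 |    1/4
0.7040 dits

Joint entropy is H(X,Y) = -Σ_{x,y} p(x,y) log p(x,y).

Summing over all non-zero entries:
H(X,Y) = -[7/32·log_10(7/32) + 1/32·log_10(1/32) + 1/16·log_10(1/16) + 1/4·log_10(1/4) + 3/16·log_10(3/16) + 1/4·log_10(1/4)]
H(X,Y) = 0.7040 dits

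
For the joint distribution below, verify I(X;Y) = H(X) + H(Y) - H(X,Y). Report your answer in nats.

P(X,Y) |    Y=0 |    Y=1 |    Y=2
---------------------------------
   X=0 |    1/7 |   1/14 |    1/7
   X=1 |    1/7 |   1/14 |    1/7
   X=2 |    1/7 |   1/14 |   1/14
I(X;Y) = 0.0104 nats

Mutual information has multiple equivalent forms:
- I(X;Y) = H(X) - H(X|Y)
- I(X;Y) = H(Y) - H(Y|X)
- I(X;Y) = H(X) + H(Y) - H(X,Y)

Computing all quantities:
H(X) = 1.0934, H(Y) = 1.0609, H(X,Y) = 2.1440
H(X|Y) = 1.0830, H(Y|X) = 1.0506

Verification:
H(X) - H(X|Y) = 1.0934 - 1.0830 = 0.0104
H(Y) - H(Y|X) = 1.0609 - 1.0506 = 0.0104
H(X) + H(Y) - H(X,Y) = 1.0934 + 1.0609 - 2.1440 = 0.0104

All forms give I(X;Y) = 0.0104 nats. ✓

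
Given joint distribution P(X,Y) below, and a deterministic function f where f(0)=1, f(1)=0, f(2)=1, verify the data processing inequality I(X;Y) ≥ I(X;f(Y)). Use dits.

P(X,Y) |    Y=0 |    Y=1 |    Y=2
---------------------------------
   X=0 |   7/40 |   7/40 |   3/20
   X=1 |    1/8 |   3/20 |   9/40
I(X;Y) = 0.0055, I(X;f(Y)) = 0.0006, inequality holds: 0.0055 ≥ 0.0006

Data Processing Inequality: For any Markov chain X → Y → Z, we have I(X;Y) ≥ I(X;Z).

Here Z = f(Y) is a deterministic function of Y, forming X → Y → Z.

Original I(X;Y) = 0.0055 dits

After applying f:
P(X,Z) where Z=f(Y):
- P(X,Z=0) = P(X,Y=1)
- P(X,Z=1) = P(X,Y=0) + P(X,Y=2)

I(X;Z) = I(X;f(Y)) = 0.0006 dits

Verification: 0.0055 ≥ 0.0006 ✓

Information cannot be created by processing; the function f can only lose information about X.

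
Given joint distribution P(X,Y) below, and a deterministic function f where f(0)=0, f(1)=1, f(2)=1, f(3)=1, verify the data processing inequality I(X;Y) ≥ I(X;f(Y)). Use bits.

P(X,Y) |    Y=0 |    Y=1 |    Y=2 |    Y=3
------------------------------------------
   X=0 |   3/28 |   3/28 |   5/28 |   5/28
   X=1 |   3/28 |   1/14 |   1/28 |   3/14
I(X;Y) = 0.0678, I(X;f(Y)) = 0.0041, inequality holds: 0.0678 ≥ 0.0041

Data Processing Inequality: For any Markov chain X → Y → Z, we have I(X;Y) ≥ I(X;Z).

Here Z = f(Y) is a deterministic function of Y, forming X → Y → Z.

Original I(X;Y) = 0.0678 bits

After applying f:
P(X,Z) where Z=f(Y):
- P(X,Z=0) = P(X,Y=0)
- P(X,Z=1) = P(X,Y=1) + P(X,Y=2) + P(X,Y=3)

I(X;Z) = I(X;f(Y)) = 0.0041 bits

Verification: 0.0678 ≥ 0.0041 ✓

Information cannot be created by processing; the function f can only lose information about X.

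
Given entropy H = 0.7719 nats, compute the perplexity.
2.1639

Perplexity is e^H (or exp(H) for natural log).

H = 0.7719 nats
Perplexity = e^0.7719 = 2.1639

Interpretation: The model's uncertainty is equivalent to choosing uniformly among 2.2 options.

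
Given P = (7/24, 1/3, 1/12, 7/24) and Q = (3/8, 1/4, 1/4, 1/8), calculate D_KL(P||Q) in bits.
0.2570 bits

KL divergence: D_KL(P||Q) = Σ p(x) log(p(x)/q(x))

Computing term by term:
  x=0: 7/24 × log_2[(7/24)/(3/8)] = 7/24 × -0.3626 = -0.1057
  x=1: 1/3 × log_2[(1/3)/(1/4)] = 1/3 × 0.4150 = 0.1383
  x=2: 1/12 × log_2[(1/12)/(1/4)] = 1/12 × -1.5850 = -0.1321
  x=3: 7/24 × log_2[(7/24)/(1/8)] = 7/24 × 1.2224 = 0.3565

D_KL(P||Q) = 0.2570 bits

Note: KL divergence is always non-negative and equals 0 iff P = Q.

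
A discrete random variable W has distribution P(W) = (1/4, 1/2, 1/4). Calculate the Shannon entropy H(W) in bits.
1.5000 bits

Shannon entropy is H(X) = -Σ p(x) log p(x).

For P = (1/4, 1/2, 1/4):
H = -1/4 × log_2(1/4) -1/2 × log_2(1/2) -1/4 × log_2(1/4)
H = 1.5000 bits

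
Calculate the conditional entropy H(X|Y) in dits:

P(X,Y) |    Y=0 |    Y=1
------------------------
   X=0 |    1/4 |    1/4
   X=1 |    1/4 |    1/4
0.3010 dits

Using the chain rule: H(X|Y) = H(X,Y) - H(Y)

First, compute H(X,Y) = 0.6021 dits

Marginal P(Y) = (1/2, 1/2)
H(Y) = 0.3010 dits

H(X|Y) = H(X,Y) - H(Y) = 0.6021 - 0.3010 = 0.3010 dits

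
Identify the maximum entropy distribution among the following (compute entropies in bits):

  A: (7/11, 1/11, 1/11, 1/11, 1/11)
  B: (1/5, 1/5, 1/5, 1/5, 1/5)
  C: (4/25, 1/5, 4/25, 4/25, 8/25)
B

For a discrete distribution over n outcomes, entropy is maximized by the uniform distribution.

Computing entropies:
H(A) = 1.6729 bits
H(B) = 2.3219 bits
H(C) = 2.2595 bits

The uniform distribution (where all probabilities equal 1/5) achieves the maximum entropy of log_2(5) = 2.3219 bits.

Distribution B has the highest entropy.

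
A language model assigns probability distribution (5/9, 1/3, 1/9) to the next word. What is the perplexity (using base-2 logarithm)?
2.5520

Perplexity is 2^H (or exp(H) for natural log).

First, H = -Σ p log p = 1.3516 bits
Perplexity = 2^1.3516 = 2.5520

Interpretation: The model's uncertainty is equivalent to choosing uniformly among 2.6 options.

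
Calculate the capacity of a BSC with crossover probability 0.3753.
0.0453 bits

For a binary symmetric channel (BSC) with error probability p:
Capacity C = 1 - H(p) bits per symbol

where H(p) = -p log₂(p) - (1-p) log₂(1-p) is the binary entropy function.

H(0.3753) = 0.9547 bits
C = 1 - 0.9547 = 0.0453 bits per symbol

This means we can reliably transmit up to 0.0453 bits of information per channel use.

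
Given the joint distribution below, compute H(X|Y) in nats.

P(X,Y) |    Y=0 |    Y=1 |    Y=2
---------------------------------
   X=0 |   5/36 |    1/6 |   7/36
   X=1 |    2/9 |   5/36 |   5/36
0.6775 nats

Using the chain rule: H(X|Y) = H(X,Y) - H(Y)

First, compute H(X,Y) = 1.7738 nats

Marginal P(Y) = (13/36, 11/36, 1/3)
H(Y) = 1.0963 nats

H(X|Y) = H(X,Y) - H(Y) = 1.7738 - 1.0963 = 0.6775 nats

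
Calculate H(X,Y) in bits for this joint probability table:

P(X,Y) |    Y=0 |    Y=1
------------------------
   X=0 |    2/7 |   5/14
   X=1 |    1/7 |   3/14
1.9242 bits

Joint entropy is H(X,Y) = -Σ_{x,y} p(x,y) log p(x,y).

Summing over all non-zero entries:
H(X,Y) = -[2/7·log_2(2/7) + 5/14·log_2(5/14) + 1/7·log_2(1/7) + 3/14·log_2(3/14)]
H(X,Y) = 1.9242 bits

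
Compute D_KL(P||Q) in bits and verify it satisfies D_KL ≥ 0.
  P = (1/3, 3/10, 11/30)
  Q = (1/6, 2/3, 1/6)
0.4048 bits

KL divergence satisfies the Gibbs inequality: D_KL(P||Q) ≥ 0 for all distributions P, Q.

D_KL(P||Q) = Σ p(x) log(p(x)/q(x))
Term by term:
  x=0: 1/3 × log_2[(1/3)/(1/6)] = 0.3333
  x=1: 3/10 × log_2[(3/10)/(2/3)] = -0.3456
  x=2: 11/30 × log_2[(11/30)/(1/6)] = 0.4171
D_KL(P||Q) = 0.4048 bits

D_KL(P||Q) = 0.4048 ≥ 0 ✓

This non-negativity is a fundamental property: relative entropy cannot be negative because it measures how different Q is from P.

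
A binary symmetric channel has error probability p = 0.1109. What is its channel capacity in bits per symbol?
0.4974 bits

For a binary symmetric channel (BSC) with error probability p:
Capacity C = 1 - H(p) bits per symbol

where H(p) = -p log₂(p) - (1-p) log₂(1-p) is the binary entropy function.

H(0.1109) = 0.5026 bits
C = 1 - 0.5026 = 0.4974 bits per symbol

This means we can reliably transmit up to 0.4974 bits of information per channel use.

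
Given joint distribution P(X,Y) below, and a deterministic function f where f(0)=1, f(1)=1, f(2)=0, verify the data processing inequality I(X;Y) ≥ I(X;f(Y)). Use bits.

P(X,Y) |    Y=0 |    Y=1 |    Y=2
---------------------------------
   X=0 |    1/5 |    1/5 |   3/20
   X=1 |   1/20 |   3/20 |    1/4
I(X;Y) = 0.0857, I(X;f(Y)) = 0.0600, inequality holds: 0.0857 ≥ 0.0600

Data Processing Inequality: For any Markov chain X → Y → Z, we have I(X;Y) ≥ I(X;Z).

Here Z = f(Y) is a deterministic function of Y, forming X → Y → Z.

Original I(X;Y) = 0.0857 bits

After applying f:
P(X,Z) where Z=f(Y):
- P(X,Z=0) = P(X,Y=2)
- P(X,Z=1) = P(X,Y=0) + P(X,Y=1)

I(X;Z) = I(X;f(Y)) = 0.0600 bits

Verification: 0.0857 ≥ 0.0600 ✓

Information cannot be created by processing; the function f can only lose information about X.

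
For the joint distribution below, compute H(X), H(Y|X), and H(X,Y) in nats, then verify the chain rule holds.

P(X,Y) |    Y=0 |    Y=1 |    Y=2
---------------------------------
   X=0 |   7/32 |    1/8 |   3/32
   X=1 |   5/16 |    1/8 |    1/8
H(X,Y) = 1.6977, H(X) = 0.6853, H(Y|X) = 1.0123 (all in nats)

Chain rule: H(X,Y) = H(X) + H(Y|X)

Left side — joint entropy directly:
H(X,Y) = -Σ p(x,y) log p(x,y) = 1.6977 nats

Right side — compute H(Y|X) from the conditional distributions:
P(X) = (7/16, 9/16), so H(X) = 0.6853 nats
H(Y|X) = Σ_x P(X=x) · H(Y|X=x):
  P(Y|X=0) = (1/2, 2/7, 3/14), H(Y|X=0) = 1.0346, weight P(X=0) = 7/16
  P(Y|X=1) = (5/9, 2/9, 2/9), H(Y|X=1) = 0.9950, weight P(X=1) = 9/16
H(Y|X) = 1.0123 nats

H(X) + H(Y|X) = 0.6853 + 1.0123 = 1.6977 nats

Both sides equal 1.6977 nats. ✓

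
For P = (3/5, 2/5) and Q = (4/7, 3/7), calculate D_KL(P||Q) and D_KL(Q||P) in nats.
D_KL(P||Q) = 0.0017, D_KL(Q||P) = 0.0017

KL divergence is not symmetric: D_KL(P||Q) ≠ D_KL(Q||P) in general.

D_KL(P||Q) = 0.0017 nats
D_KL(Q||P) = 0.0017 nats

In this case they happen to be equal (to 4 decimal places).

This asymmetry is why KL divergence is not a true distance metric.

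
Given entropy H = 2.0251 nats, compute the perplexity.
7.5769

Perplexity is e^H (or exp(H) for natural log).

H = 2.0251 nats
Perplexity = e^2.0251 = 7.5769

Interpretation: The model's uncertainty is equivalent to choosing uniformly among 7.6 options.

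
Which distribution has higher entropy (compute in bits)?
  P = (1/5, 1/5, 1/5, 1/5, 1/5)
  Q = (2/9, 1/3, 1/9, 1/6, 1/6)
P

Computing entropies in bits:
H(P) = 2.3219
H(Q) = 2.2244

Distribution P has higher entropy.

Intuition: The distribution closer to uniform (more spread out) has higher entropy.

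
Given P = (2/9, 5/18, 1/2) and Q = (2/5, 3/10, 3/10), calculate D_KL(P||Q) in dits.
0.0449 dits

KL divergence: D_KL(P||Q) = Σ p(x) log(p(x)/q(x))

Computing term by term:
  x=0: 2/9 × log_10[(2/9)/(2/5)] = 2/9 × -0.2553 = -0.0567
  x=1: 5/18 × log_10[(5/18)/(3/10)] = 5/18 × -0.0334 = -0.0093
  x=2: 1/2 × log_10[(1/2)/(3/10)] = 1/2 × 0.2218 = 0.1109

D_KL(P||Q) = 0.0449 dits

Note: KL divergence is always non-negative and equals 0 iff P = Q.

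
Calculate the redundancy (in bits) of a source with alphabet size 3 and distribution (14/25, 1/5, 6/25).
0.1580 bits

Redundancy measures how far a source is from maximum entropy:
R = H_max - H(X)

Maximum entropy for 3 symbols: H_max = log_2(3) = 1.5850 bits
Actual entropy: H(X) = 1.4270 bits
Redundancy: R = 1.5850 - 1.4270 = 0.1580 bits

This redundancy represents potential for compression: the source could be compressed by 0.1580 bits per symbol.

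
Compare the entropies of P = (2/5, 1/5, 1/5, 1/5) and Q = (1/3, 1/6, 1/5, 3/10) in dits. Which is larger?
Q

Computing entropies in dits:
H(P) = 0.5786
H(Q) = 0.5854

Distribution Q has higher entropy.

Intuition: The distribution closer to uniform (more spread out) has higher entropy.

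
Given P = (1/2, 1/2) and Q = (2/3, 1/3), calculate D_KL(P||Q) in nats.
0.0589 nats

KL divergence: D_KL(P||Q) = Σ p(x) log(p(x)/q(x))

Computing term by term:
  x=0: 1/2 × log_e[(1/2)/(2/3)] = 1/2 × -0.2877 = -0.1438
  x=1: 1/2 × log_e[(1/2)/(1/3)] = 1/2 × 0.4055 = 0.2027

D_KL(P||Q) = 0.0589 nats

Note: KL divergence is always non-negative and equals 0 iff P = Q.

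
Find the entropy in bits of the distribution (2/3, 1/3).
0.9183 bits

Shannon entropy is H(X) = -Σ p(x) log p(x).

For P = (2/3, 1/3):
H = -2/3 × log_2(2/3) -1/3 × log_2(1/3)
H = 0.9183 bits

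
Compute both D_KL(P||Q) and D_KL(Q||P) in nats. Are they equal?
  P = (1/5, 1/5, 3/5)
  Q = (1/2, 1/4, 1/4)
D_KL(P||Q) = 0.2974, D_KL(Q||P) = 0.2951

KL divergence is not symmetric: D_KL(P||Q) ≠ D_KL(Q||P) in general.

D_KL(P||Q) = 0.2974 nats
D_KL(Q||P) = 0.2951 nats

No, they are not equal!

This asymmetry is why KL divergence is not a true distance metric.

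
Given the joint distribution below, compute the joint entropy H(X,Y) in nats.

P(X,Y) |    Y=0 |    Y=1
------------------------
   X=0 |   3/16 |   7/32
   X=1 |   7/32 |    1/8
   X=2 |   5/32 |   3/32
1.7507 nats

Joint entropy is H(X,Y) = -Σ_{x,y} p(x,y) log p(x,y).

Summing over all non-zero entries:
H(X,Y) = -[3/16·log_e(3/16) + 7/32·log_e(7/32) + 7/32·log_e(7/32) + 1/8·log_e(1/8) + 5/32·log_e(5/32) + 3/32·log_e(3/32)]
H(X,Y) = 1.7507 nats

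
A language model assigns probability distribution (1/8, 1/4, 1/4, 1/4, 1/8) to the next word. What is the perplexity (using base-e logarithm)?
4.7568

Perplexity is e^H (or exp(H) for natural log).

First, H = -Σ p log p = 1.5596 nats
Perplexity = e^1.5596 = 4.7568

Interpretation: The model's uncertainty is equivalent to choosing uniformly among 4.8 options.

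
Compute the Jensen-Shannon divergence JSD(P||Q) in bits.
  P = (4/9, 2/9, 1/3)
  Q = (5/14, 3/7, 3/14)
0.0369 bits

Jensen-Shannon divergence is:
JSD(P||Q) = 0.5 × D_KL(P||M) + 0.5 × D_KL(Q||M)
where M = 0.5 × (P + Q) is the mixture distribution.

M = 0.5 × (4/9, 2/9, 1/3) + 0.5 × (5/14, 3/7, 3/14) = (0.400794, 0.325397, 0.27381)

D_KL(P||M) = 0.0386 bits
D_KL(Q||M) = 0.0351 bits

JSD(P||Q) = 0.5 × 0.0386 + 0.5 × 0.0351 = 0.0369 bits

Unlike KL divergence, JSD is symmetric and bounded: 0 ≤ JSD ≤ log(2).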